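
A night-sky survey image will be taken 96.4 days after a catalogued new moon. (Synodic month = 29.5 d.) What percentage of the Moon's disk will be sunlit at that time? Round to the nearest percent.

56%

96.4 d spans 3 complete synodic months (3 × 29.5 = 88.50 d) plus 7.90 d.
The Moon has covered 7.90/29.5 of its cycle, so θ ≈ 360° × 7.90/29.5 = 96.4°.
With cos θ = (-0.112), the lit fraction is (1 − (-0.112))/2 ≈ 0.556, so 56%.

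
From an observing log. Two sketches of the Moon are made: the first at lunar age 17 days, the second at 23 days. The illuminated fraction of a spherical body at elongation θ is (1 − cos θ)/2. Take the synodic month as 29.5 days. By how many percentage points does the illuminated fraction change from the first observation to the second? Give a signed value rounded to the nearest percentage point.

-54 pp

First observation: θ = 360°·17/29.5 = 207.5°, so f = 0.944.
Second observation: θ = 280.7°, f = 0.407.
Δf = 0.407 − 0.944 = -0.536, i.e. -54 pp.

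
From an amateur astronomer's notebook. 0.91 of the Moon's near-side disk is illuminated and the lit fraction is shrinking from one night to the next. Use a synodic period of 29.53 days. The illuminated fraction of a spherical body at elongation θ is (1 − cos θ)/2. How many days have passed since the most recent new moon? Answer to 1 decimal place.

Invert f = (1 − cos θ)/2 to get cos θ = 1 − 2(0.91) = -0.820, hence θ₀ = arccos -0.820 = 145.1°.
Since the Moon is past full (waning), take the reflex angle: θ = 360° − 145.1° = 214.9°.
That fraction of the synodic month is 214.9/360 × 29.53 d ≈ 17.63 d.

17.6 days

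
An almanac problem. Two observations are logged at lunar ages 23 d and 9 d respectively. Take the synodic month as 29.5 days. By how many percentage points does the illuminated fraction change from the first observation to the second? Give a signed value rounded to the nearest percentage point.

θ₁ = 360° × 23/29.5 = 280.7°, f₁ = (1 − cos θ₁)/2 = 0.407.
θ₂ = 360° × 9/29.5 = 109.8°, f₂ = (1 − cos θ₂)/2 = 0.670.
Change = f₂ − f₁ = +0.262 → +26 percentage points.

+26 pp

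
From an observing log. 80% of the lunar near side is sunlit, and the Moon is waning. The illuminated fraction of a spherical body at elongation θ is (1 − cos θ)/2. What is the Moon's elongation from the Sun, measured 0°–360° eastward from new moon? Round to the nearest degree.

Invert f = (1 − cos θ)/2 to get cos θ = 1 − 2(0.80) = -0.600, hence θ₀ = arccos -0.600 = 126.9°.
Since the Moon is past full (waning), take the reflex angle: θ = 360° − 126.9° = 233.1°.

233°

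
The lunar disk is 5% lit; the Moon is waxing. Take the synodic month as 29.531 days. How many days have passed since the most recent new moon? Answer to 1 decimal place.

Invert f = (1 − cos θ)/2 to get cos θ = 1 − 2(0.05) = 0.900, hence θ₀ = arccos 0.900 = 25.8°.
Waxing ⇒ before full, so θ = 25.8°.
Age = 29.531 × 25.8°/360° ≈ 2.12 days.

2.1 days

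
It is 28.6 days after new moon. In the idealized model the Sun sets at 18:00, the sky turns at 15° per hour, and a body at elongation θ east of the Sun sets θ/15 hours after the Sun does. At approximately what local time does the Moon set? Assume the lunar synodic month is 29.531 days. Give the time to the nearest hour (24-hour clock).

17:00

Phase angle: θ = 360°·(28.6 d)/(29.531 d) = 348.7°.
The Moon trails the Sun by θ/15 = 348.7/15 ≈ 23.24 hours.
18:00 + 23.24 h ≈ 17:15 → 17:00 to the nearest hour.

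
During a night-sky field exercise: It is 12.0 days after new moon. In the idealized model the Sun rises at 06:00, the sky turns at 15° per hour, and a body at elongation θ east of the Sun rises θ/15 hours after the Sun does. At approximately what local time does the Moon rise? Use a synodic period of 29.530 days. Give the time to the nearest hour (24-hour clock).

16:00

Phase angle: θ = 360°·(12.0 d)/(29.530 d) = 146.3°.
The Moon trails the Sun by θ/15 = 146.3/15 ≈ 9.75 hours.
06:00 + 9.75 h ≈ 15:45 → 16:00 to the nearest hour.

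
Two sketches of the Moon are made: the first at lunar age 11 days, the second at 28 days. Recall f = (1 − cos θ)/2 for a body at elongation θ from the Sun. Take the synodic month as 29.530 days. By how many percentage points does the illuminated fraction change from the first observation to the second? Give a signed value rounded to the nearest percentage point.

-82 percentage points

θ₁ = 360° × 11/29.530 = 134.1°, f₁ = (1 − cos θ₁)/2 = 0.848.
θ₂ = 360° × 28/29.530 = 341.3°, f₂ = (1 − cos θ₂)/2 = 0.026.
Change = f₂ − f₁ = -0.822 → -82 percentage points.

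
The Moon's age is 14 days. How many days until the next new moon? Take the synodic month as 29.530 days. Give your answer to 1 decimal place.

One full lunation from the last new moon is 29.530 d; remaining = 29.530 − 14 = 15.530 d.

15.5 days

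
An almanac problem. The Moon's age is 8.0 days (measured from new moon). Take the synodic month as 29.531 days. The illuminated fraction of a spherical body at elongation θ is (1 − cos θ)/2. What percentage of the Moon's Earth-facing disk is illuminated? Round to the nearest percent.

57%

The Moon has covered 8.0/29.531 of its cycle, so θ ≈ 360° × 8.0/29.531 = 97.5°.
cos 97.5° = (-0.131), so f = (1 − (-0.131))/2 = 0.565, so 57%.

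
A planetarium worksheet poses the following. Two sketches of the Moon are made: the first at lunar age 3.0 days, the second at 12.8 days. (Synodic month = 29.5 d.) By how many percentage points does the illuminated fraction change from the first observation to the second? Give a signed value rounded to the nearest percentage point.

First observation: θ = 360°·3.0/29.5 = 36.6°, so f = 0.099.
Second observation: θ = 156.2°, f = 0.957.
Δf = 0.957 − 0.099 = +0.859, i.e. +86 pp.

+86 percentage points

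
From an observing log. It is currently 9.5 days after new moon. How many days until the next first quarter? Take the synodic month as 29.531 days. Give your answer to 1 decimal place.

First quarter is 0.25 of the way through the cycle: age 0.25 × 29.531 = 7.383 d.
Already past this cycle's first quarter; the next is at 7.383 + 29.531 = 36.914 d, so 36.914 − 9.5 = 27.414 days.

27.4 days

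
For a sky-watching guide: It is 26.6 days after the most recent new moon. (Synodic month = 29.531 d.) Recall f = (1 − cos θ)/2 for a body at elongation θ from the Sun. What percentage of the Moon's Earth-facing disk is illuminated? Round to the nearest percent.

Elongation θ = 360° × 26.6/29.531 ≈ 324.3°.
With cos θ = 0.812, the lit fraction is (1 − 0.812)/2 ≈ 0.094, so 9%.

9%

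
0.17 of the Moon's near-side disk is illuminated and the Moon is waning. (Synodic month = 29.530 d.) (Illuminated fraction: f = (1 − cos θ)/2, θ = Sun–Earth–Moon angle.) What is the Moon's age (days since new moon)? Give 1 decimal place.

25.5 days

cos θ = 1 − 2f = 0.660, giving a principal value of 48.7°.
Since the Moon is past full (waning), take the reflex angle: θ = 360° − 48.7° = 311.3°.
At 360°/29.530 d per day, 311.3° corresponds to 25.54 days.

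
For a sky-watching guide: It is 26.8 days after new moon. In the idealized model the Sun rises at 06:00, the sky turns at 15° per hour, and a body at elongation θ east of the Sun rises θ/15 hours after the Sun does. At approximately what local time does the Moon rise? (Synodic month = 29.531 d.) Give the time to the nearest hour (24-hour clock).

Phase angle: θ = 360°·(26.8 d)/(29.531 d) = 326.7°.
The Moon trails the Sun by θ/15 = 326.7/15 ≈ 21.78 hours.
06:00 + 21.78 h ≈ 03:47 → 04:00 to the nearest hour.

04:00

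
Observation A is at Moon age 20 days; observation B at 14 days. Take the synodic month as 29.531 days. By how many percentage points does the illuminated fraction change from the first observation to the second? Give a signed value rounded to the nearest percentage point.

+27 percentage points

θ₁ = 360° × 20/29.531 = 243.8°, f₁ = (1 − cos θ₁)/2 = 0.721.
θ₂ = 360° × 14/29.531 = 170.7°, f₂ = (1 − cos θ₂)/2 = 0.993.
Change = f₂ − f₁ = +0.273 → +27 percentage points.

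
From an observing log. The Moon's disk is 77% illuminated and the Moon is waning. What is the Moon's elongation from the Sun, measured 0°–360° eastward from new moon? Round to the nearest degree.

237°

cos θ = 1 − 2f = -0.540, giving a principal value of 122.7°.
Since the Moon is past full (waning), take the reflex angle: θ = 360° − 122.7° = 237.3°.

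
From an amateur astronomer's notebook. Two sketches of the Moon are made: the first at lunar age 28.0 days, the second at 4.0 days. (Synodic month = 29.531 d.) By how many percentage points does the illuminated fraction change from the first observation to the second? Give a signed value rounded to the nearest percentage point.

+14 pp

θ₁ = 360° × 28.0/29.531 = 341.3°, f₁ = (1 − cos θ₁)/2 = 0.026.
θ₂ = 360° × 4.0/29.531 = 48.8°, f₂ = (1 − cos θ₂)/2 = 0.170.
Change = f₂ − f₁ = +0.144 → +14 percentage points.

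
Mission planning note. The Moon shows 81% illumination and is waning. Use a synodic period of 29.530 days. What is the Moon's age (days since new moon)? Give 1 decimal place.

cos θ = 1 − 2f = -0.620, giving a principal value of 128.3°.
Since the Moon is past full (waning), take the reflex angle: θ = 360° − 128.3° = 231.7°.
That fraction of the synodic month is 231.7/360 × 29.530 d ≈ 19.00 d.

19.0 days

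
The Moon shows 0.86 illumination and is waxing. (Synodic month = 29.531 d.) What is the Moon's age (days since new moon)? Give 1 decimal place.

cos θ = 1 − 2f = -0.720, giving a principal value of 136.1°.
The Moon is waxing (0°–180°), so θ = 136.1° directly.
Age = 29.531 × 136.1°/360° ≈ 11.16 days.

11.2 days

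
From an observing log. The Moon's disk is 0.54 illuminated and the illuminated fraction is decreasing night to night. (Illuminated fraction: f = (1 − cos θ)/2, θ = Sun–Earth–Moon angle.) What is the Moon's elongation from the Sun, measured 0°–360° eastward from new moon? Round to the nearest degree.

265°

From f = (1 − cos θ)/2: cos θ = 1 − 2×0.54 = -0.080; arccos → 94.6°.
Waning ⇒ past full, so θ = 360° − 94.6° = 265.4°.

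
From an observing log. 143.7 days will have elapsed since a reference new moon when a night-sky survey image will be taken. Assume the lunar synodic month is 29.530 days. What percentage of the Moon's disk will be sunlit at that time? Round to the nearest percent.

17%

Reduce mod P: 143.7 − 4×29.530 = 25.58 d into the current lunation.
Phase angle: θ = 360°·(25.58 d)/(29.530 d) = 311.8°.
Illuminated fraction = (1 − cos 311.8°)/2 = (1 − 0.667)/2 ≈ 0.166, so 17%.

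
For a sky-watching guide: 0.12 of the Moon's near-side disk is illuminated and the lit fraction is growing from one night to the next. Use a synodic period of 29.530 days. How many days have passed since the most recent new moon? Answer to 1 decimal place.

3.3 days

Invert f = (1 − cos θ)/2 to get cos θ = 1 − 2(0.12) = 0.760, hence θ₀ = arccos 0.760 = 40.5°.
The Moon is waxing (0°–180°), so θ = 40.5° directly.
At 360°/29.530 d per day, 40.5° corresponds to 3.33 days.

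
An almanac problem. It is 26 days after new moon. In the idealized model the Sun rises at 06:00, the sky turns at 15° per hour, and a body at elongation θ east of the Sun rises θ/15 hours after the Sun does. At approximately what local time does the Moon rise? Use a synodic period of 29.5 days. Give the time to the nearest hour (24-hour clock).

The Moon has covered 26/29.5 of its cycle, so θ ≈ 360° × 26/29.5 = 317.3°.
At 15° of sky rotation per hour, 317.3° corresponds to a 21.15 h lag.
06:00 + 21.15 h ≈ 03:09 → 03:00 to the nearest hour.

03:00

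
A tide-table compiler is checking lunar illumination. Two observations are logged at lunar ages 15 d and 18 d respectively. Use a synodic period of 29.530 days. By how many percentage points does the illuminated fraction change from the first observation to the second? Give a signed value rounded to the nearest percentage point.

-11 percentage points

θ₁ = 360° × 15/29.530 = 182.9°, f₁ = (1 − cos θ₁)/2 = 0.999.
θ₂ = 360° × 18/29.530 = 219.4°, f₂ = (1 − cos θ₂)/2 = 0.886.
Change = f₂ − f₁ = -0.113 → -11 percentage points.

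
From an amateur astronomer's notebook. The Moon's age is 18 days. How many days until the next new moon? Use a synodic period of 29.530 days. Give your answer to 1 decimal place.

The next new moon completes the synodic month: 29.530 − 18 = 11.530 days.

11.5 days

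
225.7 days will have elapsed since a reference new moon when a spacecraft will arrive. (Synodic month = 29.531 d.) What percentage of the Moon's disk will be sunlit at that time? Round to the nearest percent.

225.7 d spans 7 complete synodic months (7 × 29.531 = 206.72 d) plus 18.98 d.
Phase angle: θ = 360°·(18.98 d)/(29.531 d) = 231.4°.
cos 231.4° = (-0.624), so f = (1 − (-0.624))/2 = 0.812, so 81%.

81%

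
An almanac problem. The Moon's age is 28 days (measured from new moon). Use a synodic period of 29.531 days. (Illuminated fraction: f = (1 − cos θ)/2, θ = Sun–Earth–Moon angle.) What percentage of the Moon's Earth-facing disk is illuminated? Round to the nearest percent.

3%

The Moon has covered 28/29.531 of its cycle, so θ ≈ 360° × 28/29.531 = 341.3°.
cos 341.3° = 0.947, so f = (1 − 0.947)/2 = 0.026, so 3%.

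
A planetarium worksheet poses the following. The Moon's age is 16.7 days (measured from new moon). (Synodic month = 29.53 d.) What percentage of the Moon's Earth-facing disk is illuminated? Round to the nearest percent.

96%

Phase angle: θ = 360°·(16.7 d)/(29.53 d) = 203.6°.
cos 203.6° = (-0.916), so f = (1 − (-0.916))/2 = 0.958, so 96%.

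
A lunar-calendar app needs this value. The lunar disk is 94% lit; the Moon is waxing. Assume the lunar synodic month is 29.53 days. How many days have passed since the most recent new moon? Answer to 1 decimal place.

12.4 days

Invert f = (1 − cos θ)/2 to get cos θ = 1 − 2(0.94) = -0.880, hence θ₀ = arccos -0.880 = 151.6°.
Waxing ⇒ before full, so θ = 151.6°.
At 360°/29.53 d per day, 151.6° corresponds to 12.44 days.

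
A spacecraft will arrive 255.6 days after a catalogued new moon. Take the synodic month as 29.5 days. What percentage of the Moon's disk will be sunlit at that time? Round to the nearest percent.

76%

255.6 d spans 8 complete synodic months (8 × 29.5 = 236.00 d) plus 19.60 d.
Phase angle: θ = 360°·(19.60 d)/(29.5 d) = 239.2°.
Illuminated fraction = (1 − cos 239.2°)/2 = (1 − (-0.512))/2 ≈ 0.756, so 76%.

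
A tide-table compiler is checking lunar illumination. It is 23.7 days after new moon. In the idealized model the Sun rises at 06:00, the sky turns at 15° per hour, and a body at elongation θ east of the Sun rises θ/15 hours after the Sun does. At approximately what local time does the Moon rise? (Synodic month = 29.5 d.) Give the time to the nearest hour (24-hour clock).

Elongation θ = 360° × 23.7/29.5 ≈ 289.2°.
At 15° of sky rotation per hour, 289.2° corresponds to a 19.28 h lag.
06:00 + 19.28 h ≈ 01:17 → 01:00 to the nearest hour.

01:00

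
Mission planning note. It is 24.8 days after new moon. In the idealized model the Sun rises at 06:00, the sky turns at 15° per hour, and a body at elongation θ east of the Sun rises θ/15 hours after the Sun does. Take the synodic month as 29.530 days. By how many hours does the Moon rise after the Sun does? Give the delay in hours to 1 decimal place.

20.2 h

The Moon has covered 24.8/29.530 of its cycle, so θ ≈ 360° × 24.8/29.530 = 302.3°.
Delay after the Sun = 302.3° / (15°/h) ≈ 20.16 h.
So the Moon rises 20.16 h after the Sun.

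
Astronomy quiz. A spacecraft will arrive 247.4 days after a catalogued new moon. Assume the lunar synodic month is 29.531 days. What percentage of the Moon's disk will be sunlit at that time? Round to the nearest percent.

86%

247.4/29.531 = 8.378 lunations, so 8 complete cycles and 11.15 d into the next.
Phase angle: θ = 360°·(11.15 d)/(29.531 d) = 135.9°.
Illuminated fraction = (1 − cos 135.9°)/2 = (1 − (-0.719))/2 ≈ 0.859, so 86%.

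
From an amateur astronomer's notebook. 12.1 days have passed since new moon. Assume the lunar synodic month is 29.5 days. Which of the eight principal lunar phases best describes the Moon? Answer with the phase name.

waxing gibbous

At 12.1/29.5 of the cycle, θ ≈ 148° — the waxing gibbous range.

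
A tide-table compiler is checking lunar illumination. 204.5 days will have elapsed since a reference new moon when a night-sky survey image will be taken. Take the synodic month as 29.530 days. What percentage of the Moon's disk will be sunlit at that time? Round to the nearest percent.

5%

Reduce mod P: 204.5 − 6×29.530 = 27.32 d into the current lunation.
Elongation θ = 360° × 27.32/29.530 ≈ 333.1°.
cos 333.1° = 0.891, so f = (1 − 0.891)/2 = 0.054, so 5%.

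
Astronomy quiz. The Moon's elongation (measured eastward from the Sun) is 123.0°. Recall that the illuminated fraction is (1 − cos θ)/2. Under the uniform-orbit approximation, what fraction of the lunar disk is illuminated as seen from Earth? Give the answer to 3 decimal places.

0.772

Half-versine of 123.0°: (1 − (-0.545))/2 = 0.772.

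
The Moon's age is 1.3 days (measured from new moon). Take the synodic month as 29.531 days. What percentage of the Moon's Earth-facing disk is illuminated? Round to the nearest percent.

Phase angle: θ = 360°·(1.3 d)/(29.531 d) = 15.8°.
cos 15.8° = 0.962, so f = (1 − 0.962)/2 = 0.019, so 2%.

2%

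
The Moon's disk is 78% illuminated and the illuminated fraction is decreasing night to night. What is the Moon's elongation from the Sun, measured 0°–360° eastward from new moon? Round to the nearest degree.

From f = (1 − cos θ)/2: cos θ = 1 − 2×0.78 = -0.560; arccos → 124.1°.
Since the Moon is past full (waning), take the reflex angle: θ = 360° − 124.1° = 235.9°.

236°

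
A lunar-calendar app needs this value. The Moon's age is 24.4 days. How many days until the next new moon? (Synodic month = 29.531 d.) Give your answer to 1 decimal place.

5.1 days

The next new moon completes the synodic month: 29.531 − 24.4 = 5.131 days.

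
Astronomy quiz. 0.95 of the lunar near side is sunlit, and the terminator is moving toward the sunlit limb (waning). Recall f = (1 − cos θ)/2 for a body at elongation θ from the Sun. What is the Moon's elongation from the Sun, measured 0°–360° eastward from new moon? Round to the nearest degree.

206°

cos θ = 1 − 2f = -0.900, giving a principal value of 154.2°.
A waning Moon lies in 180°–360°, so θ = 360° − 154.2° = 205.8°.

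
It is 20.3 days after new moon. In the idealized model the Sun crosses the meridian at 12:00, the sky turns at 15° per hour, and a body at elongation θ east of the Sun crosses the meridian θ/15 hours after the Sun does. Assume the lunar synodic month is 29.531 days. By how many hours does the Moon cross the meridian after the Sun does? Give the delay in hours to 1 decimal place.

16.5 h

The Moon has covered 20.3/29.531 of its cycle, so θ ≈ 360° × 20.3/29.531 = 247.5°.
The Moon trails the Sun by θ/15 = 247.5/15 ≈ 16.50 hours.
So the Moon crosses the meridian 16.50 h after the Sun.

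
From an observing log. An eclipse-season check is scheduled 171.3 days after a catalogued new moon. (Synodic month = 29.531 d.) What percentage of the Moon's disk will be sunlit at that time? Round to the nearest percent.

Reduce mod P: 171.3 − 5×29.531 = 23.65 d into the current lunation.
Phase angle: θ = 360°·(23.65 d)/(29.531 d) = 288.2°.
With cos θ = 0.313, the lit fraction is (1 − 0.313)/2 ≈ 0.343, so 34%.

34%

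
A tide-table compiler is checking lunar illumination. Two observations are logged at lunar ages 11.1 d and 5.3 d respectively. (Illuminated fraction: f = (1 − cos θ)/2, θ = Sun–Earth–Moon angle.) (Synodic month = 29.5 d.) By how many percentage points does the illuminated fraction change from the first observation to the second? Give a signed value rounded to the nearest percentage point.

θ₁ = 360° × 11.1/29.5 = 135.5°, f₁ = (1 − cos θ₁)/2 = 0.856.
θ₂ = 360° × 5.3/29.5 = 64.7°, f₂ = (1 − cos θ₂)/2 = 0.286.
Change = f₂ − f₁ = -0.570 → -57 percentage points.

-57 percentage points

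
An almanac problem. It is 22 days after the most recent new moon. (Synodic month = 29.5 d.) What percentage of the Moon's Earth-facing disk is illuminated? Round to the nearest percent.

51%

Phase angle: θ = 360°·(22 d)/(29.5 d) = 268.5°.
With cos θ = (-0.027), the lit fraction is (1 − (-0.027))/2 ≈ 0.513, so 51%.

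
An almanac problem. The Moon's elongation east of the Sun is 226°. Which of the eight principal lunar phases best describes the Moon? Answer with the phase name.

waning gibbous

The waning gibbous sector spans roughly 202°–248°; 226° falls inside it.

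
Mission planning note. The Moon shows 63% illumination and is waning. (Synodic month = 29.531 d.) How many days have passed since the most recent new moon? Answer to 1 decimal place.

Invert f = (1 − cos θ)/2 to get cos θ = 1 − 2(0.63) = -0.260, hence θ₀ = arccos -0.260 = 105.1°.
Waning ⇒ past full, so θ = 360° − 105.1° = 254.9°.
That fraction of the synodic month is 254.9/360 × 29.531 d ≈ 20.91 d.

20.9 days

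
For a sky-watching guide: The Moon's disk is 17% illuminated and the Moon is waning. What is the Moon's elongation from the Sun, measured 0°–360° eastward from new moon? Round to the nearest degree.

311°

Invert f = (1 − cos θ)/2 to get cos θ = 1 − 2(0.17) = 0.660, hence θ₀ = arccos 0.660 = 48.7°.
Since the Moon is past full (waning), take the reflex angle: θ = 360° − 48.7° = 311.3°.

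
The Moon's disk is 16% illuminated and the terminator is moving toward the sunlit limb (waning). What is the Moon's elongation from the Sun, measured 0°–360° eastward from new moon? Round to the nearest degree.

313°

Invert f = (1 − cos θ)/2 to get cos θ = 1 − 2(0.16) = 0.680, hence θ₀ = arccos 0.680 = 47.2°.
A waning Moon lies in 180°–360°, so θ = 360° − 47.2° = 312.8°.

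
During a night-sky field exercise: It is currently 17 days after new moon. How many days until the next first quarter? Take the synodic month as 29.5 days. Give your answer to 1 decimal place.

19.9 days

First quarter is 0.25 of the way through the cycle: age 0.25 × 29.5 = 7.375 d.
This lunation's first quarter (7.375 d) has passed, so add one period: 36.875 − 17 = 19.875 days.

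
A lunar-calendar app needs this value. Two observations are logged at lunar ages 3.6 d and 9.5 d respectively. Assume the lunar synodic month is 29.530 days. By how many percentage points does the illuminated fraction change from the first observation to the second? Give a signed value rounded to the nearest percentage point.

+58 pp

θ₁ = 360° × 3.6/29.530 = 43.9°, f₁ = (1 − cos θ₁)/2 = 0.140.
θ₂ = 360° × 9.5/29.530 = 115.8°, f₂ = (1 − cos θ₂)/2 = 0.718.
Change = f₂ − f₁ = +0.578 → +58 percentage points.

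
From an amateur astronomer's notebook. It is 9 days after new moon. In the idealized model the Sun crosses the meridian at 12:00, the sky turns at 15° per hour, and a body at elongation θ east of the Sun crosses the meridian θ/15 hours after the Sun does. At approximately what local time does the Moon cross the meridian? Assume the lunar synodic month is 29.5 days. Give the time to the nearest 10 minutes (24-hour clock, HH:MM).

19:20

Elongation θ = 360° × 9/29.5 ≈ 109.8°.
At 15° of sky rotation per hour, 109.8° corresponds to a 7.32 h lag.
12:00 + 7.322 h ≈ 19:19 → 19:20 to the nearest ten minutes.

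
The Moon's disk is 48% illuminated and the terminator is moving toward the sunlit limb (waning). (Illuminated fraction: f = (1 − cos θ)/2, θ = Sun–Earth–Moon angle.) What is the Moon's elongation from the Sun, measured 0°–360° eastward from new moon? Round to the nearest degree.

272°

cos θ = 1 − 2f = 0.040, giving a principal value of 87.7°.
Waning ⇒ past full, so θ = 360° − 87.7° = 272.3°.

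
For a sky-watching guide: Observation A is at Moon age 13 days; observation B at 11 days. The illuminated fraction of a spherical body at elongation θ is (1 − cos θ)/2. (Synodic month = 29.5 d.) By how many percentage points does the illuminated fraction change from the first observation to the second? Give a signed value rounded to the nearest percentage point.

First observation: θ = 360°·13/29.5 = 158.6°, so f = 0.966.
Second observation: θ = 134.2°, f = 0.849.
Δf = 0.849 − 0.966 = -0.117, i.e. -12 pp.

-12 pp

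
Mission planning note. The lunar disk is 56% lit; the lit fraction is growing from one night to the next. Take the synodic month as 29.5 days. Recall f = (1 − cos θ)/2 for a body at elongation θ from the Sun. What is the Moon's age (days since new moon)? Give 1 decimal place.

7.9 days

cos θ = 1 − 2f = -0.120, giving a principal value of 96.9°.
Waxing ⇒ before full, so θ = 96.9°.
Age = 29.5 × 96.9°/360° ≈ 7.94 days.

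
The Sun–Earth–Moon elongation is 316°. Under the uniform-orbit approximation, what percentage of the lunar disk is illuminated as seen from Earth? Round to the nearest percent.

f = (1 − cos 316°)/2 = (1 − 0.719)/2 ≈ 0.140, i.e. 14%.

14%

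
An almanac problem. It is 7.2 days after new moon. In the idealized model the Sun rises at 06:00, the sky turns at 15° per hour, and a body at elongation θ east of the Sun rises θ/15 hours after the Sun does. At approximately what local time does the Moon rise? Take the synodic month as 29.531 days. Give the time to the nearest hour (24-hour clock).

Phase angle: θ = 360°·(7.2 d)/(29.531 d) = 87.8°.
Delay after the Sun = 87.8° / (15°/h) ≈ 5.85 h.
06:00 + 5.85 h ≈ 11:51 → 12:00 to the nearest hour.

12:00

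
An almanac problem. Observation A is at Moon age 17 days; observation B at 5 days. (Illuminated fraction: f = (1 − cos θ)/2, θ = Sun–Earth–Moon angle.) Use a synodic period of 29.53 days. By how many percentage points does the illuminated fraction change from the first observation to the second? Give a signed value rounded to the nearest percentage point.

-69 percentage points

First observation: θ = 360°·17/29.53 = 207.2°, so f = 0.945.
Second observation: θ = 61.0°, f = 0.257.
Δf = 0.257 − 0.945 = -0.687, i.e. -69 pp.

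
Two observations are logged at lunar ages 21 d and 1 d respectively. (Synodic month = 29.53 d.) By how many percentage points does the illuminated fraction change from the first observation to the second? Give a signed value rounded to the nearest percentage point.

First observation: θ = 360°·21/29.53 = 256.0°, so f = 0.621.
Second observation: θ = 12.2°, f = 0.011.
Δf = 0.011 − 0.621 = -0.610, i.e. -61 pp.

-61 pp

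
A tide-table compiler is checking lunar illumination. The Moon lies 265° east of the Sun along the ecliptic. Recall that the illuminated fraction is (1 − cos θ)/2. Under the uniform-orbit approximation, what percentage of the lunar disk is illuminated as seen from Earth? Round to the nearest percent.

f = (1 − cos 265°)/2 = (1 − (-0.087))/2 ≈ 0.544, i.e. 54%.

54%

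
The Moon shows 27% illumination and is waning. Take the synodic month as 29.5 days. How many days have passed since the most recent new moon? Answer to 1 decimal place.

From f = (1 − cos θ)/2: cos θ = 1 − 2×0.27 = 0.460; arccos → 62.6°.
Since the Moon is past full (waning), take the reflex angle: θ = 360° − 62.6° = 297.4°.
That fraction of the synodic month is 297.4/360 × 29.5 d ≈ 24.37 d.

24.4 days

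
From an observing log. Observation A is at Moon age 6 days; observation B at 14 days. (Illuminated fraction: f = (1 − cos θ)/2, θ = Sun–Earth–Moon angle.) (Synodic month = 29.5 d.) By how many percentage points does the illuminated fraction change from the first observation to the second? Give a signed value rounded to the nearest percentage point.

+64 percentage points

θ₁ = 360° × 6/29.5 = 73.2°, f₁ = (1 − cos θ₁)/2 = 0.356.
θ₂ = 360° × 14/29.5 = 170.8°, f₂ = (1 − cos θ₂)/2 = 0.994.
Change = f₂ − f₁ = +0.638 → +64 percentage points.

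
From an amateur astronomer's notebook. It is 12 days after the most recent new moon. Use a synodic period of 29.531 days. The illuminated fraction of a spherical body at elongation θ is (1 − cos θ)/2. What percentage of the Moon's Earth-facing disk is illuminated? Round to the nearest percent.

The Moon has covered 12/29.531 of its cycle, so θ ≈ 360° × 12/29.531 = 146.3°.
Illuminated fraction = (1 − cos 146.3°)/2 = (1 − (-0.832))/2 ≈ 0.916, so 92%.

92%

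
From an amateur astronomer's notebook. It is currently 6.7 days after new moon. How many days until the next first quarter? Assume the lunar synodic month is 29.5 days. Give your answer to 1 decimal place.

First quarter occurs at elongation 90°, i.e. at age 29.5 × 90/360 = 7.375 d.
So 0.675 days remain (7.375 − 6.7).

0.7 days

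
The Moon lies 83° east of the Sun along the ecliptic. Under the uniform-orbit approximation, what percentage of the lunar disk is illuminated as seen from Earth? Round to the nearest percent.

cos 83° = 0.122, so f = (1 − 0.122)/2 = 0.439, i.e. 44%.

44%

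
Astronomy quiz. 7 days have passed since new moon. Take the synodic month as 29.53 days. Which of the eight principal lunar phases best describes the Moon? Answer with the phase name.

first quarter

At 7/29.53 of the cycle, θ ≈ 85° — the first quarter range.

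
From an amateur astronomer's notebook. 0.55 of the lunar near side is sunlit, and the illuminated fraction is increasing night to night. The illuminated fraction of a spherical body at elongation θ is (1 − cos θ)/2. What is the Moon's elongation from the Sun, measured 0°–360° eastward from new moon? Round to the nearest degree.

cos θ = 1 − 2f = -0.100, giving a principal value of 95.7°.
The Moon is waxing (0°–180°), so θ = 95.7° directly.

96°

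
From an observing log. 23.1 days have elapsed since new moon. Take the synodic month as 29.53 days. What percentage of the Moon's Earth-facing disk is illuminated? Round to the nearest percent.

The Moon has covered 23.1/29.53 of its cycle, so θ ≈ 360° × 23.1/29.53 = 281.6°.
With cos θ = 0.201, the lit fraction is (1 − 0.201)/2 ≈ 0.399, so 40%.

40%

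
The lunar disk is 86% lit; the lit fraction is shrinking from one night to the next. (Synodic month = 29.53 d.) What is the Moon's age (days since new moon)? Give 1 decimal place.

Invert f = (1 − cos θ)/2 to get cos θ = 1 − 2(0.86) = -0.720, hence θ₀ = arccos -0.720 = 136.1°.
Since the Moon is past full (waning), take the reflex angle: θ = 360° − 136.1° = 223.9°.
At 360°/29.53 d per day, 223.9° corresponds to 18.37 days.

18.4 days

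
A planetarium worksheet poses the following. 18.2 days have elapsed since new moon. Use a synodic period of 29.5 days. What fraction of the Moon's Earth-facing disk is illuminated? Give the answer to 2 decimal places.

0.87

Phase angle: θ = 360°·(18.2 d)/(29.5 d) = 222.1°.
cos 222.1° = (-0.742), so f = (1 − (-0.742))/2 = 0.871.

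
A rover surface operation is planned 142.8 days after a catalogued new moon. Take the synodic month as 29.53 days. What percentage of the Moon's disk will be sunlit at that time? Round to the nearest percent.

24%

142.8/29.53 = 4.836 lunations, so 4 complete cycles and 24.68 d into the next.
Elongation θ = 360° × 24.68/29.53 ≈ 300.9°.
With cos θ = 0.513, the lit fraction is (1 − 0.513)/2 ≈ 0.243, so 24%.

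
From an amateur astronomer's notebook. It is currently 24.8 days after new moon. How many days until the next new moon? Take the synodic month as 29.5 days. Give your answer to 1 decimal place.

One full lunation from the last new moon is 29.5 d; remaining = 29.5 − 24.8 = 4.700 d.

4.7 days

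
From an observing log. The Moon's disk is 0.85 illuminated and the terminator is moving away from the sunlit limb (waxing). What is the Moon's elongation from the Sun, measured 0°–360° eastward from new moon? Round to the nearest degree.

cos θ = 1 − 2f = -0.700, giving a principal value of 134.4°.
The Moon is waxing (0°–180°), so θ = 134.4° directly.

134°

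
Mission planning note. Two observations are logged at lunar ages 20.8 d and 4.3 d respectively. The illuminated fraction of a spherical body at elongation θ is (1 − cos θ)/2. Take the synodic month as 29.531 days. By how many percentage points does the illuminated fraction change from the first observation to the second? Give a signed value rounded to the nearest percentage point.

θ₁ = 360° × 20.8/29.531 = 253.6°, f₁ = (1 − cos θ₁)/2 = 0.641.
θ₂ = 360° × 4.3/29.531 = 52.4°, f₂ = (1 − cos θ₂)/2 = 0.195.
Change = f₂ − f₁ = -0.446 → -45 percentage points.

-45 percentage points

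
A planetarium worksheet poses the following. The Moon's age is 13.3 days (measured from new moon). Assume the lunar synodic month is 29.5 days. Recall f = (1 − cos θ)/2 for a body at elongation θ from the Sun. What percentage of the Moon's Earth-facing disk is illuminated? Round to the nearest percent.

The Moon has covered 13.3/29.5 of its cycle, so θ ≈ 360° × 13.3/29.5 = 162.3°.
cos 162.3° = (-0.953), so f = (1 − (-0.953))/2 = 0.976, so 98%.

98%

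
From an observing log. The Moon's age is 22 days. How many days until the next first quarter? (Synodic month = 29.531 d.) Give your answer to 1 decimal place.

14.9 days

First quarter is 0.25 of the way through the cycle: age 0.25 × 29.531 = 7.383 d.
This lunation's first quarter (7.383 d) has passed, so add one period: 36.914 − 22 = 14.914 days.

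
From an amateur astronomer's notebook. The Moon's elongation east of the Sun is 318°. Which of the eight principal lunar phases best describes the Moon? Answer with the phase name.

The waning crescent sector spans roughly 292°–338°; 318° falls inside it.

waning crescent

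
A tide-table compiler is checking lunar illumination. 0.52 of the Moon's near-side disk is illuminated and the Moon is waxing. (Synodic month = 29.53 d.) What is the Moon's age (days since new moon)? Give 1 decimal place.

cos θ = 1 − 2f = -0.040, giving a principal value of 92.3°.
The Moon is waxing (0°–180°), so θ = 92.3° directly.
Age = 29.53 × 92.3°/360° ≈ 7.57 days.

7.6 days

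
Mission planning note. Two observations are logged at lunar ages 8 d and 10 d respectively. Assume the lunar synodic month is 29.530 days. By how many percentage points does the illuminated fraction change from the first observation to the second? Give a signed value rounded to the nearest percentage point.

First observation: θ = 360°·8/29.530 = 97.5°, so f = 0.566.
Second observation: θ = 121.9°, f = 0.764.
Δf = 0.764 − 0.566 = +0.199, i.e. +20 pp.

+20 percentage points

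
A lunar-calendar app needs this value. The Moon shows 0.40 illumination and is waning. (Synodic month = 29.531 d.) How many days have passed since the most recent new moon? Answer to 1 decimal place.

23.1 days

cos θ = 1 − 2f = 0.200, giving a principal value of 78.5°.
Waning ⇒ past full, so θ = 360° − 78.5° = 281.5°.
That fraction of the synodic month is 281.5/360 × 29.531 d ≈ 23.09 d.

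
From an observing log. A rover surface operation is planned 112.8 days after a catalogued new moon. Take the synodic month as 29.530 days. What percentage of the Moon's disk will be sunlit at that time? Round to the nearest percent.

112.8/29.530 = 3.820 lunations, so 3 complete cycles and 24.21 d into the next.
The Moon has covered 24.21/29.530 of its cycle, so θ ≈ 360° × 24.21/29.530 = 295.1°.
cos 295.1° = 0.425, so f = (1 − 0.425)/2 = 0.288, so 29%.

29%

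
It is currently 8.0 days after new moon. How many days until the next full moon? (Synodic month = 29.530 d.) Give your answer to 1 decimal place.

6.8 days

Full moon is 0.5 of the way through the cycle: age 0.5 × 29.530 = 14.765 d.
So 6.765 days remain (14.765 − 8.0).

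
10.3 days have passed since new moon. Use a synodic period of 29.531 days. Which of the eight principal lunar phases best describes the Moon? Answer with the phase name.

waxing gibbous

At 10.3/29.531 of the cycle, θ ≈ 126° — the waxing gibbous range.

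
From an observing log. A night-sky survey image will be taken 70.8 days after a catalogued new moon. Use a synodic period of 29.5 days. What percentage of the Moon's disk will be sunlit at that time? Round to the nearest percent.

90%

Reduce mod P: 70.8 − 2×29.5 = 11.80 d into the current lunation.
Elongation θ = 360° × 11.80/29.5 ≈ 144.0°.
cos 144.0° = (-0.809), so f = (1 − (-0.809))/2 = 0.905, so 90%.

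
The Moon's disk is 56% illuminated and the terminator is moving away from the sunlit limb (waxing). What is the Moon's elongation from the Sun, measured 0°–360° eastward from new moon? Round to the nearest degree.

Invert f = (1 − cos θ)/2 to get cos θ = 1 − 2(0.56) = -0.120, hence θ₀ = arccos -0.120 = 96.9°.
The Moon is waxing (0°–180°), so θ = 96.9° directly.

97°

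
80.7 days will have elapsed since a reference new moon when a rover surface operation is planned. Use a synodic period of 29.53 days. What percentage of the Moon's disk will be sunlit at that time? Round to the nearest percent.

55%

80.7 d spans 2 complete synodic months (2 × 29.53 = 59.06 d) plus 21.64 d.
The Moon has covered 21.64/29.53 of its cycle, so θ ≈ 360° × 21.64/29.53 = 263.8°.
cos 263.8° = (-0.108), so f = (1 − (-0.108))/2 = 0.554, so 55%.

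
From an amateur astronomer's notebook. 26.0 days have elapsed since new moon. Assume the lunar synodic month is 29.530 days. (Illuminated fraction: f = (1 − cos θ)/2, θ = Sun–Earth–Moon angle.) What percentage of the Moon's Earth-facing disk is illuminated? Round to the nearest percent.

The Moon has covered 26.0/29.530 of its cycle, so θ ≈ 360° × 26.0/29.530 = 317.0°.
Illuminated fraction = (1 − cos 317.0°)/2 = (1 − 0.731)/2 ≈ 0.135, so 13%.

13%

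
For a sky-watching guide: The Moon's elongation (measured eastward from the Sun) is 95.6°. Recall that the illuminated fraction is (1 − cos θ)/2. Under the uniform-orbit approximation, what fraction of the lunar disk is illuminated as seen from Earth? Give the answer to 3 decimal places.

Half-versine of 95.6°: (1 − (-0.098))/2 = 0.549.

0.549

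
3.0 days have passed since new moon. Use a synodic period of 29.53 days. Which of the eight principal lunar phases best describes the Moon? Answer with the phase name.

θ ≈ 360° × 3.0/29.53 = 37°, which falls in the waxing crescent sector.

waxing crescent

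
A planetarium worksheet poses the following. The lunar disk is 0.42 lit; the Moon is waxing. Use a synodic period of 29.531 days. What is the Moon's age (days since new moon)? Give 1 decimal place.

cos θ = 1 − 2f = 0.160, giving a principal value of 80.8°.
Waxing ⇒ before full, so θ = 80.8°.
At 360°/29.531 d per day, 80.8° corresponds to 6.63 days.

6.6 days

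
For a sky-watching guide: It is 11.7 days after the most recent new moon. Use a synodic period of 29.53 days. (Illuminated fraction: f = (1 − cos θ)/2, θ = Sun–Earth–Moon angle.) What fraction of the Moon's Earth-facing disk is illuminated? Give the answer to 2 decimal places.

0.90

Phase angle: θ = 360°·(11.7 d)/(29.53 d) = 142.6°.
Illuminated fraction = (1 − cos 142.6°)/2 = (1 − (-0.795))/2 ≈ 0.897.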